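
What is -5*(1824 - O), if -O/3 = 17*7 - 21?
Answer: -10590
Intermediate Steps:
O = -294 (O = -3*(17*7 - 21) = -3*(119 - 21) = -3*98 = -294)
-5*(1824 - O) = -5*(1824 - 1*(-294)) = -5*(1824 + 294) = -5*2118 = -10590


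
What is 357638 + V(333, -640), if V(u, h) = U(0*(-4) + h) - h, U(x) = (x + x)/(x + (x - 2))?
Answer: 229656838/641 ≈ 3.5828e+5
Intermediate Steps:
U(x) = 2*x/(-2 + 2*x) (U(x) = (2*x)/(x + (-2 + x)) = (2*x)/(-2 + 2*x) = 2*x/(-2 + 2*x))
V(u, h) = -h + h/(-1 + h) (V(u, h) = (0*(-4) + h)/(-1 + (0*(-4) + h)) - h = (0 + h)/(-1 + (0 + h)) - h = h/(-1 + h) - h = -h + h/(-1 + h))
357638 + V(333, -640) = 357638 - 640*(2 - 1*(-640))/(-1 - 640) = 357638 - 640*(2 + 640)/(-641) = 357638 - 640*(-1/641)*642 = 357638 + 410880/641 = 229656838/641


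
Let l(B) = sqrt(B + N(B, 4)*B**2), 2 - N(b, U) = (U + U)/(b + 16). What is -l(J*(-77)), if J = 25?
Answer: -5*sqrt(1082330185013)/1909 ≈ -2724.9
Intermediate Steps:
N(b, U) = 2 - 2*U/(16 + b) (N(b, U) = 2 - (U + U)/(b + 16) = 2 - 2*U/(16 + b))
l(B) = sqrt(B + 2*B**2*(12 + B)/(16 + B)) (l(B) = sqrt(B + (2*(16 + B - 1*4)/(16 + B))*B**2) = sqrt(B + (2*(16 + B - 4)/(16 + B))*B**2) = sqrt(B + (2*(12 + B)/(16 + B))*B**2) = sqrt(B + 2*B**2*(12 + B)/(16 + B)))
-l(J*(-77)) = -sqrt((25*(-77))*(16 + 25*(-77) + 2*(25*(-77))*(12 + 25*(-77)))/(16 + 25*(-77))) = -sqrt(-1925*(16 - 1925 + 2*(-1925)*(12 - 1925))/(16 - 1925)) = -sqrt(-1925*(16 - 1925 + 2*(-1925)*(-1913))/(-1909)) = -sqrt(-1925*(-1/1909)*(16 - 1925 + 7365050)) = -sqrt(-1925*(-1/1909)*7363141) = -sqrt(14174046425/1909) = -5*sqrt(1082330185013)/1909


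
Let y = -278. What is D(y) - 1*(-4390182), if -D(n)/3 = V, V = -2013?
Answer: 4396221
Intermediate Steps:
D(n) = 6039 (D(n) = -3*(-2013) = 6039)
D(y) - 1*(-4390182) = 6039 - 1*(-4390182) = 6039 + 4390182 = 4396221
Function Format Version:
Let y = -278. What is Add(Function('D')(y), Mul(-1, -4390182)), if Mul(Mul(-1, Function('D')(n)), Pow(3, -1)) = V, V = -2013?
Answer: 4396221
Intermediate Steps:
Function('D')(n) = 6039 (Function('D')(n) = Mul(-3, -2013) = 6039)
Add(Function('D')(y), Mul(-1, -4390182)) = Add(6039, Mul(-1, -4390182)) = Add(6039, 4390182) = 4396221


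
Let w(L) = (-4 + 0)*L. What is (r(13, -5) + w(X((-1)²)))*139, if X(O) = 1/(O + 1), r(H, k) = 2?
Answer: 0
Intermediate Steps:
X(O) = 1/(1 + O)
w(L) = -4*L
(r(13, -5) + w(X((-1)²)))*139 = (2 - 4/(1 + (-1)²))*139 = (2 - 4/(1 + 1))*139 = (2 - 4/2)*139 = (2 - 4*½)*139 = (2 - 2)*139 = 0*139 = 0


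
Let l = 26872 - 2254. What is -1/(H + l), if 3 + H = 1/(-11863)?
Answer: -11863/292007744 ≈ -4.0626e-5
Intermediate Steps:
l = 24618
H = -35590/11863 (H = -3 + 1/(-11863) = -3 - 1/11863 = -35590/11863 ≈ -3.0001)
-1/(H + l) = -1/(-35590/11863 + 24618) = -1/292007744/11863 = -1*11863/292007744 = -11863/292007744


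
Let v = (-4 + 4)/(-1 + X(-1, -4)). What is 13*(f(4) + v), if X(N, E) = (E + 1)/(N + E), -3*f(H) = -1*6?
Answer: 26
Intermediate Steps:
f(H) = 2 (f(H) = -(-1)*6/3 = -1/3*(-6) = 2)
X(N, E) = (1 + E)/(E + N)
v = 0 (v = (-4 + 4)/(-1 + (1 - 4)/(-4 - 1)) = 0/(-1 - 3/(-5)) = 0/(-1 - 1/5*(-3)) = 0/(-1 + 3/5) = 0/(-2/5) = 0*(-5/2) = 0)
13*(f(4) + v) = 13*(2 + 0) = 13*2 = 26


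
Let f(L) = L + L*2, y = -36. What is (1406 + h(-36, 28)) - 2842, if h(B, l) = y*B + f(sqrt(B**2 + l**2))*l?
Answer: -140 + 336*sqrt(130) ≈ 3691.0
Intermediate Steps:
f(L) = 3*L (f(L) = L + 2*L = 3*L)
h(B, l) = -36*B + 3*l*sqrt(B**2 + l**2) (h(B, l) = -36*B + (3*sqrt(B**2 + l**2))*l = -36*B + 3*l*sqrt(B**2 + l**2))
(1406 + h(-36, 28)) - 2842 = (1406 + (-36*(-36) + 3*28*sqrt((-36)**2 + 28**2))) - 2842 = (1406 + (1296 + 3*28*sqrt(1296 + 784))) - 2842 = (1406 + (1296 + 3*28*sqrt(2080))) - 2842 = (1406 + (1296 + 3*28*(4*sqrt(130)))) - 2842 = (1406 + (1296 + 336*sqrt(130))) - 2842 = (2702 + 336*sqrt(130)) - 2842 = -140 + 336*sqrt(130)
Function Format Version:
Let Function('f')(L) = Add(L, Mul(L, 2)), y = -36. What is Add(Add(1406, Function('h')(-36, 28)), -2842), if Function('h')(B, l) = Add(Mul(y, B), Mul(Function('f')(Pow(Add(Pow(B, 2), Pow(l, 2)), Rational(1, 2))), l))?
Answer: Add(-140, Mul(336, Pow(130, Rational(1, 2)))) ≈ 3691.0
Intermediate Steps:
Function('f')(L) = Mul(3, L) (Function('f')(L) = Add(L, Mul(2, L)) = Mul(3, L))
Function('h')(B, l) = Add(Mul(-36, B), Mul(3, l, Pow(Add(Pow(B, 2), Pow(l, 2)), Rational(1, 2)))) (Function('h')(B, l) = Add(Mul(-36, B), Mul(Mul(3, Pow(Add(Pow(B, 2), Pow(l, 2)), Rational(1, 2))), l)) = Add(Mul(-36, B), Mul(3, l, Pow(Add(Pow(B, 2), Pow(l, 2)), Rational(1, 2)))))
Add(Add(1406, Function('h')(-36, 28)), -2842) = Add(Add(1406, Add(Mul(-36, -36), Mul(3, 28, Pow(Add(Pow(-36, 2), Pow(28, 2)), Rational(1, 2))))), -2842) = Add(Add(1406, Add(1296, Mul(3, 28, Pow(Add(1296, 784), Rational(1, 2))))), -2842) = Add(Add(1406, Add(1296, Mul(3, 28, Pow(2080, Rational(1, 2))))), -2842) = Add(Add(1406, Add(1296, Mul(3, 28, Mul(4, Pow(130, Rational(1, 2)))))), -2842) = Add(Add(1406, Add(1296, Mul(336, Pow(130, Rational(1, 2))))), -2842) = Add(Add(2702, Mul(336, Pow(130, Rational(1, 2)))), -2842) = Add(-140, Mul(336, Pow(130, Rational(1, 2))))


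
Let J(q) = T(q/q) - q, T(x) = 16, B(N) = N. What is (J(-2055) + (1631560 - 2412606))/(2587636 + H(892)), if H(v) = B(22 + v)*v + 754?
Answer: -778975/3403678 ≈ -0.22886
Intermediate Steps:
J(q) = 16 - q
H(v) = 754 + v*(22 + v) (H(v) = (22 + v)*v + 754 = v*(22 + v) + 754 = 754 + v*(22 + v))
(J(-2055) + (1631560 - 2412606))/(2587636 + H(892)) = ((16 - 1*(-2055)) + (1631560 - 2412606))/(2587636 + (754 + 892*(22 + 892))) = ((16 + 2055) - 781046)/(2587636 + (754 + 892*914)) = (2071 - 781046)/(2587636 + (754 + 815288)) = -778975/(2587636 + 816042) = -778975/3403678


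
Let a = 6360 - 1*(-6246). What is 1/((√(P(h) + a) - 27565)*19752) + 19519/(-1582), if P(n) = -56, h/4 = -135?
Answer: -29293917993363523/2374249616199720 - √502/3001579792920 ≈ -12.338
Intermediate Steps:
h = -540 (h = 4*(-135) = -540)
a = 12606 (a = 6360 + 6246 = 12606)
1/((√(P(h) + a) - 27565)*19752) + 19519/(-1582) = 1/(√(-56 + 12606) - 27565*19752) + 19519/(-1582) = (1/19752)/(√12550 - 27565) + 19519*(-1/1582) = (1/19752)/(5*√502 - 27565) - 19519/1582 = (1/19752)/(-27565 + 5*√502) - 19519/1582 = 1/(19752*(-27565 + 5*√502)) - 19519/1582 = -19519/1582 + 1/(19752*(-27565 + 5*√502))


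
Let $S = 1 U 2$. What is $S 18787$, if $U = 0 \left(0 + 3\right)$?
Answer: $0$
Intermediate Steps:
$U = 0$ ($U = 0 \cdot 3 = 0$)
$S = 0$ ($S = 1 \cdot 0 \cdot 2 = 0 \cdot 2 = 0$)
$S 18787 = 0 \cdot 18787 = 0$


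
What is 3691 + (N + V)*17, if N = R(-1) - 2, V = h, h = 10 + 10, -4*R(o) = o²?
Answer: 15971/4 ≈ 3992.8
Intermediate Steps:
R(o) = -o²/4
h = 20
V = 20
N = -9/4 (N = -¼*(-1)² - 2 = -¼*1 - 2 = -¼ - 2 = -9/4 ≈ -2.2500)
3691 + (N + V)*17 = 3691 + (-9/4 + 20)*17 = 3691 + (71/4)*17 = 3691 + 1207/4 = 15971/4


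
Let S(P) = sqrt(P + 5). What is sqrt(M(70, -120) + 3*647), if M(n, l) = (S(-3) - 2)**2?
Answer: sqrt(1947 - 4*sqrt(2)) ≈ 44.061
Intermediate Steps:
S(P) = sqrt(5 + P)
M(n, l) = (-2 + sqrt(2))**2 (M(n, l) = (sqrt(5 - 3) - 2)**2 = (sqrt(2) - 2)**2 = (-2 + sqrt(2))**2)
sqrt(M(70, -120) + 3*647) = sqrt((2 - sqrt(2))**2 + 3*647) = sqrt((2 - sqrt(2))**2 + 1941) = sqrt(1941 + (2 - sqrt(2))**2)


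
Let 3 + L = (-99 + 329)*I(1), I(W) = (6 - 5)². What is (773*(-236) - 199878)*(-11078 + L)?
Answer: 4148402406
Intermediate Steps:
I(W) = 1 (I(W) = 1² = 1)
L = 227 (L = -3 + (-99 + 329)*1 = -3 + 230*1 = -3 + 230 = 227)
(773*(-236) - 199878)*(-11078 + L) = (773*(-236) - 199878)*(-11078 + 227) = (-182428 - 199878)*(-10851) = -382306*(-10851) = 4148402406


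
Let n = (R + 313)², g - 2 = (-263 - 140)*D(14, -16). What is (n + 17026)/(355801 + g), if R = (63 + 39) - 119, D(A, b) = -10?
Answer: 104642/359833 ≈ 0.29081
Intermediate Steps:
R = -17 (R = 102 - 119 = -17)
g = 4032 (g = 2 + (-263 - 140)*(-10) = 2 - 403*(-10) = 2 + 4030 = 4032)
n = 87616 (n = (-17 + 313)² = 296² = 87616)
(n + 17026)/(355801 + g) = (87616 + 17026)/(355801 + 4032) = 104642/359833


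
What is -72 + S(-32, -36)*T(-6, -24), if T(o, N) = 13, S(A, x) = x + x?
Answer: -1008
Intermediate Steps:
S(A, x) = 2*x
-72 + S(-32, -36)*T(-6, -24) = -72 + (2*(-36))*13 = -72 - 72*13 = -72 - 936 = -1008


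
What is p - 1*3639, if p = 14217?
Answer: 10578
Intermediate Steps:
p - 1*3639 = 14217 - 1*3639 = 14217 - 3639 = 10578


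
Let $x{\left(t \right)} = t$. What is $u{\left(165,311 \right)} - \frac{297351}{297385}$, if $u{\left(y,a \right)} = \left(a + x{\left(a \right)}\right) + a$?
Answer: $\frac{277162854}{297385} \approx 932.0$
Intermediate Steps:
$u{\left(y,a \right)} = 3 a$ ($u{\left(y,a \right)} = \left(a + a\right) + a = 2 a + a = 3 a$)
$u{\left(165,311 \right)} - \frac{297351}{297385} = 3 \cdot 311 - \frac{297351}{297385} = 933 - 297351 \cdot \frac{1}{297385} = 933 - \frac{297351}{297385} = \frac{277162854}{297385}$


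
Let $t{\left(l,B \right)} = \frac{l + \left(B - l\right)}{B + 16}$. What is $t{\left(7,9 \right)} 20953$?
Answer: $\frac{188577}{25} \approx 7543.1$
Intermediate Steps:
$t{\left(l,B \right)} = \frac{B}{16 + B}$
$t{\left(7,9 \right)} 20953 = \frac{9}{16 + 9} \cdot 20953 = \frac{9}{25} \cdot 20953 = \frac{188577}{25}$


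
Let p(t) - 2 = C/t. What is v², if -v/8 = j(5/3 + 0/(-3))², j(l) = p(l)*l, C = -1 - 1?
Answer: 16384/81 ≈ 202.27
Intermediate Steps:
C = -2
p(t) = 2 - 2/t
j(l) = l*(2 - 2/l) (j(l) = (2 - 2/l)*l = l*(2 - 2/l))
v = -128/9 (v = -8*(-2 + 2*(5/3 + 0/(-3)))² = -8*(-2 + 2*(5*(⅓) + 0*(-⅓)))² = -8*(-2 + 2*(5/3 + 0))² = -8*(-2 + 2*(5/3))² = -8*(-2 + 10/3)² = -8*(4/3)² = -8*16/9 = -128/9 ≈ -14.222)
v² = (-128/9)² = 16384/81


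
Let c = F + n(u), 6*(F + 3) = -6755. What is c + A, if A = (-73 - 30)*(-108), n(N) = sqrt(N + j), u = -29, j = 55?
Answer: 59971/6 + sqrt(26) ≈ 10000.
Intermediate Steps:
F = -6773/6 (F = -3 + (1/6)*(-6755) = -3 - 6755/6 = -6773/6 ≈ -1128.8)
n(N) = sqrt(55 + N) (n(N) = sqrt(N + 55) = sqrt(55 + N))
c = -6773/6 + sqrt(26) (c = -6773/6 + sqrt(55 - 29) = -6773/6 + sqrt(26) ≈ -1123.7)
A = 11124 (A = -103*(-108) = 11124)
c + A = (-6773/6 + sqrt(26)) + 11124 = 59971/6 + sqrt(26)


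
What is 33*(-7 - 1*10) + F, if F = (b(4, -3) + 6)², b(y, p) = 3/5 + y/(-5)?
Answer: -13184/25 ≈ -527.36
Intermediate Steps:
b(y, p) = ⅗ - y/5 (b(y, p) = 3*(⅕) + y*(-⅕) = ⅗ - y/5)
F = 841/25 (F = ((⅗ - ⅕*4) + 6)² = ((⅗ - ⅘) + 6)² = (-⅕ + 6)² = (29/5)² = 841/25 ≈ 33.640)
33*(-7 - 1*10) + F = 33*(-7 - 1*10) + 841/25 = 33*(-7 - 10) + 841/25 = 33*(-17) + 841/25 = -561 + 841/25 = -13184/25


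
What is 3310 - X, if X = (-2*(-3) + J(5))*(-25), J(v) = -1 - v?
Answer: 3310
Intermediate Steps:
X = 0 (X = (-2*(-3) + (-1 - 1*5))*(-25) = (6 + (-1 - 5))*(-25) = (6 - 6)*(-25) = 0*(-25) = 0)
3310 - X = 3310 - 1*0 = 3310 + 0 = 3310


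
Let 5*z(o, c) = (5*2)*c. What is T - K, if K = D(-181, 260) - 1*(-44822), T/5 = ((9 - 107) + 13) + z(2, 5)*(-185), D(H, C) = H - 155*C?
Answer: -14016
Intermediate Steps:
z(o, c) = 2*c (z(o, c) = ((5*2)*c)/5 = (10*c)/5 = 2*c)
D(H, C) = H - 155*C
T = -9675 (T = 5*(((9 - 107) + 13) + (2*5)*(-185)) = 5*((-98 + 13) + 10*(-185)) = 5*(-85 - 1850) = 5*(-1935) = -9675)
K = 4341 (K = (-181 - 155*260) - 1*(-44822) = (-181 - 40300) + 44822 = -40481 + 44822 = 4341)
T - K = -9675 - 1*4341 = -9675 - 4341 = -14016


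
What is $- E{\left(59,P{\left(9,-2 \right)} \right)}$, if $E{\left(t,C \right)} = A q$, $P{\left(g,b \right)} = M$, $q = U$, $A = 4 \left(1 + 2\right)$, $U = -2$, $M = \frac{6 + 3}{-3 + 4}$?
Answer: $24$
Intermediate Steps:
$M = 9$ ($M = \frac{9}{1} = 9 \cdot 1 = 9$)
$A = 12$ ($A = 4 \cdot 3 = 12$)
$q = -2$
$P{\left(g,b \right)} = 9$
$E{\left(t,C \right)} = -24$ ($E{\left(t,C \right)} = 12 \left(-2\right) = -24$)
$- E{\left(59,P{\left(9,-2 \right)} \right)} = \left(-1\right) \left(-24\right) = 24$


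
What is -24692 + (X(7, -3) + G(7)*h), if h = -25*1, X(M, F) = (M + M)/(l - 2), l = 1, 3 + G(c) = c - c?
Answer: -24631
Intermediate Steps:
G(c) = -3 (G(c) = -3 + (c - c) = -3 + 0 = -3)
X(M, F) = -2*M (X(M, F) = (M + M)/(1 - 2) = (2*M)/(-1) = (2*M)*(-1) = -2*M)
h = -25
-24692 + (X(7, -3) + G(7)*h) = -24692 + (-2*7 - 3*(-25)) = -24692 + (-14 + 75) = -24692 + 61 = -24631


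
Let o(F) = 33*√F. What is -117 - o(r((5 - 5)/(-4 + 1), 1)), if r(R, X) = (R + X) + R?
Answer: -150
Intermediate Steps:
r(R, X) = X + 2*R
-117 - o(r((5 - 5)/(-4 + 1), 1)) = -117 - 33*√(1 + 2*((5 - 5)/(-4 + 1))) = -117 - 33*√(1 + 2*(0/(-3))) = -117 - 33*√(1 + 2*(0*(-⅓))) = -117 - 33*√(1 + 2*0) = -117 - 33*√(1 + 0) = -117 - 33*√1 = -117 - 33 = -150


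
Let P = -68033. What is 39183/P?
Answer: -39183/68033 ≈ -0.57594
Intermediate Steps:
39183/P = 39183/(-68033) = 39183*(-1/68033) = -39183/68033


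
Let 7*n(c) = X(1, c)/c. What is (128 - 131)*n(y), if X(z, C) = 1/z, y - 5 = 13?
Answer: -1/42 ≈ -0.023810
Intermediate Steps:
y = 18 (y = 5 + 13 = 18)
n(c) = 1/(7*c) (n(c) = (1/(1*c))/7 = (1/c)/7 = 1/(7*c))
(128 - 131)*n(y) = (128 - 131)*((⅐)/18) = -3/(7*18) = -3*1/126 = -1/42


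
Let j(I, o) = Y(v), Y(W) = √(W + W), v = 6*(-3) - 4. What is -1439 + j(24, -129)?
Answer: -1439 + 2*I*√11 ≈ -1439.0 + 6.6332*I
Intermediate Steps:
v = -22 (v = -18 - 4 = -22)
Y(W) = √2*√W (Y(W) = √(2*W) = √2*√W)
j(I, o) = 2*I*√11 (j(I, o) = √2*√(-22) = √2*(I*√22) = 2*I*√11)
-1439 + j(24, -129) = -1439 + 2*I*√11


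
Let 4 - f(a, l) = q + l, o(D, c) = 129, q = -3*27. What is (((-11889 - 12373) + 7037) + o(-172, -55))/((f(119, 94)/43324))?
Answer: 740667104/9 ≈ 8.2296e+7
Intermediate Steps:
q = -81
f(a, l) = 85 - l (f(a, l) = 4 - (-81 + l) = 4 + (81 - l) = 85 - l)
(((-11889 - 12373) + 7037) + o(-172, -55))/((f(119, 94)/43324)) = (((-11889 - 12373) + 7037) + 129)/(((85 - 1*94)/43324)) = ((-24262 + 7037) + 129)/(((85 - 94)*(1/43324))) = (-17225 + 129)/((-9*1/43324)) = -17096/(-9/43324) = -17096*(-43324/9) = 740667104/9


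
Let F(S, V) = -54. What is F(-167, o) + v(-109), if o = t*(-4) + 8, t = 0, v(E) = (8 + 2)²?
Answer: 46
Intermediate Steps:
v(E) = 100 (v(E) = 10² = 100)
o = 8 (o = 0*(-4) + 8 = 0 + 8 = 8)
F(-167, o) + v(-109) = -54 + 100 = 46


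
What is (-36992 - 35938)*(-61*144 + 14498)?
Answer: -416722020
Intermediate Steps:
(-36992 - 35938)*(-61*144 + 14498) = -72930*(-8784 + 14498) = -72930*5714 = -416722020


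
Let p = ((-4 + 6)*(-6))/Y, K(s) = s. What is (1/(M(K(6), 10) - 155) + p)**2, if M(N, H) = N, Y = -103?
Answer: 2839225/235530409 ≈ 0.012055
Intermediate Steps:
p = 12/103 (p = ((-4 + 6)*(-6))/(-103) = (2*(-6))*(-1/103) = -12*(-1/103) = 12/103 ≈ 0.11650)
(1/(M(K(6), 10) - 155) + p)**2 = (1/(6 - 155) + 12/103)**2 = (1/(-149) + 12/103)**2 = (-1/149 + 12/103)**2 = (1685/15347)**2 = 2839225/235530409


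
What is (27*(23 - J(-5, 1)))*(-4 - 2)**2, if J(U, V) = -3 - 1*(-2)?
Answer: 23328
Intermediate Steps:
J(U, V) = -1 (J(U, V) = -3 + 2 = -1)
(27*(23 - J(-5, 1)))*(-4 - 2)**2 = (27*(23 - 1*(-1)))*(-4 - 2)**2 = (27*(23 + 1))*(-6)**2 = (27*24)*36 = 648*36 = 23328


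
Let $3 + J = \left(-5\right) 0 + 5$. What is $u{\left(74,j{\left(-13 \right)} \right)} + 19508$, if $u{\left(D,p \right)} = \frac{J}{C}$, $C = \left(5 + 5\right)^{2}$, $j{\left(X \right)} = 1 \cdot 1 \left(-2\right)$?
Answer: $\frac{975401}{50} \approx 19508.0$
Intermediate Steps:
$j{\left(X \right)} = -2$ ($j{\left(X \right)} = 1 \left(-2\right) = -2$)
$J = 2$ ($J = -3 + \left(\left(-5\right) 0 + 5\right) = -3 + \left(0 + 5\right) = -3 + 5 = 2$)
$C = 100$ ($C = 10^{2} = 100$)
$u{\left(D,p \right)} = \frac{1}{50}$ ($u{\left(D,p \right)} = \frac{2}{100} = 2 \cdot \frac{1}{100} = \frac{1}{50}$)
$u{\left(74,j{\left(-13 \right)} \right)} + 19508 = \frac{1}{50} + 19508 = \frac{975401}{50}$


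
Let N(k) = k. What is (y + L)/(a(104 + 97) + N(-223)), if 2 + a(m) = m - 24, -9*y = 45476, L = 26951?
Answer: -197083/432 ≈ -456.21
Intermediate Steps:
y = -45476/9 (y = -⅑*45476 = -45476/9 ≈ -5052.9)
a(m) = -26 + m (a(m) = -2 + (m - 24) = -2 + (-24 + m) = -26 + m)
(y + L)/(a(104 + 97) + N(-223)) = (-45476/9 + 26951)/((-26 + (104 + 97)) - 223) = 197083/(9*((-26 + 201) - 223)) = 197083/(9*(175 - 223)) = (197083/9)/(-48) = (197083/9)*(-1/48) = -197083/432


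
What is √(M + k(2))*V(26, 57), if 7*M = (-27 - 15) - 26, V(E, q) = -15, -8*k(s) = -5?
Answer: -15*I*√7126/28 ≈ -45.223*I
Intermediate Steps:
k(s) = 5/8 (k(s) = -⅛*(-5) = 5/8)
M = -68/7 (M = ((-27 - 15) - 26)/7 = (-42 - 26)/7 = (⅐)*(-68) = -68/7 ≈ -9.7143)
√(M + k(2))*V(26, 57) = √(-68/7 + 5/8)*(-15) = √(-509/56)*(-15) = (I*√7126/28)*(-15) = -15*I*√7126/28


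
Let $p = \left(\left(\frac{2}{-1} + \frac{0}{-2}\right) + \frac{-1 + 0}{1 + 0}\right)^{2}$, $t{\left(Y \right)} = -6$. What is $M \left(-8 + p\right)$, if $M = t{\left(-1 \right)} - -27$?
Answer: $21$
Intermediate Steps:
$p = 9$ ($p = \left(\left(2 \left(-1\right) + 0 \left(- \frac{1}{2}\right)\right) - 1^{-1}\right)^{2} = \left(\left(-2 + 0\right) - 1\right)^{2} = \left(-2 - 1\right)^{2} = \left(-3\right)^{2} = 9$)
$M = 21$ ($M = -6 - -27 = -6 + 27 = 21$)
$M \left(-8 + p\right) = 21 \left(-8 + 9\right) = 21 \cdot 1 = 21$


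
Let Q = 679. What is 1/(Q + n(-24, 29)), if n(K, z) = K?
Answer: 1/655 ≈ 0.0015267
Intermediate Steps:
1/(Q + n(-24, 29)) = 1/(679 - 24) = 1/655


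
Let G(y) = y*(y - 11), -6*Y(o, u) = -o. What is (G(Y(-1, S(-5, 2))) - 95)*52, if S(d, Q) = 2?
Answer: -43589/9 ≈ -4843.2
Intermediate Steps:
Y(o, u) = o/6 (Y(o, u) = -(-1)*o/6 = o/6)
G(y) = y*(-11 + y)
(G(Y(-1, S(-5, 2))) - 95)*52 = (((1/6)*(-1))*(-11 + (1/6)*(-1)) - 95)*52 = (-(-11 - 1/6)/6 - 95)*52 = (-1/6*(-67/6) - 95)*52 = (67/36 - 95)*52 = -3353/36*52 = -43589/9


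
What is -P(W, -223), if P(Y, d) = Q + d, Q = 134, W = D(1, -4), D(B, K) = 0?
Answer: 89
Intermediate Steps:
W = 0
P(Y, d) = 134 + d
-P(W, -223) = -(134 - 223) = -1*(-89) = 89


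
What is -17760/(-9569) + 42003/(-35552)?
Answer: 229476813/340197088 ≈ 0.67454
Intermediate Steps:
-17760/(-9569) + 42003/(-35552) = -17760*(-1/9569) + 42003*(-1/35552) = 17760/9569 - 42003/35552 = 229476813/340197088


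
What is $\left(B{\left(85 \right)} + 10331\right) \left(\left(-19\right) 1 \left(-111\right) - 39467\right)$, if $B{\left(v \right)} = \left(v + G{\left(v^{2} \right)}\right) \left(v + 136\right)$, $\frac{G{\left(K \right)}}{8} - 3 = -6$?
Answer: $-889568696$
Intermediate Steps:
$G{\left(K \right)} = -24$ ($G{\left(K \right)} = 24 + 8 \left(-6\right) = 24 - 48 = -24$)
$B{\left(v \right)} = \left(-24 + v\right) \left(136 + v\right)$ ($B{\left(v \right)} = \left(v - 24\right) \left(v + 136\right) = \left(-24 + v\right) \left(136 + v\right)$)
$\left(B{\left(85 \right)} + 10331\right) \left(\left(-19\right) 1 \left(-111\right) - 39467\right) = \left(\left(-3264 + 85^{2} + 112 \cdot 85\right) + 10331\right) \left(\left(-19\right) 1 \left(-111\right) - 39467\right) = \left(\left(-3264 + 7225 + 9520\right) + 10331\right) \left(\left(-19\right) \left(-111\right) - 39467\right) = \left(13481 + 10331\right) \left(2109 - 39467\right) = 23812 \left(-37358\right) = -889568696$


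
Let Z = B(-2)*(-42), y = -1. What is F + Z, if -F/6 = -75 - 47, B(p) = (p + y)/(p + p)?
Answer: 1401/2 ≈ 700.50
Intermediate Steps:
B(p) = (-1 + p)/(2*p) (B(p) = (p - 1)/(p + p) = (-1 + p)/((2*p)) = (-1 + p)*(1/(2*p)) = (-1 + p)/(2*p))
Z = -63/2 (Z = ((½)*(-1 - 2)/(-2))*(-42) = ((½)*(-½)*(-3))*(-42) = (¾)*(-42) = -63/2 ≈ -31.500)
F = 732 (F = -6*(-75 - 47) = -6*(-122) = 732)
F + Z = 732 - 63/2 = 1401/2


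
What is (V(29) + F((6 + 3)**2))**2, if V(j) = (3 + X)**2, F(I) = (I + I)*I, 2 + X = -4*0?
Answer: 172213129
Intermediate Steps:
X = -2 (X = -2 - 4*0 = -2 + 0 = -2)
F(I) = 2*I**2 (F(I) = (2*I)*I = 2*I**2)
V(j) = 1 (V(j) = (3 - 2)**2 = 1**2 = 1)
(V(29) + F((6 + 3)**2))**2 = (1 + 2*((6 + 3)**2)**2)**2 = (1 + 2*(9**2)**2)**2 = (1 + 2*81**2)**2 = (1 + 2*6561)**2 = (1 + 13122)**2 = 13123**2 = 172213129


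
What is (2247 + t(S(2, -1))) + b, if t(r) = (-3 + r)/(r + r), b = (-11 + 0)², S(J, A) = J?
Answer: 9471/4 ≈ 2367.8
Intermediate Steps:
b = 121 (b = (-11)² = 121)
t(r) = (-3 + r)/(2*r) (t(r) = (-3 + r)/((2*r)) = (-3 + r)*(1/(2*r)) = (-3 + r)/(2*r))
(2247 + t(S(2, -1))) + b = (2247 + (½)*(-3 + 2)/2) + 121 = (2247 + (½)*(½)*(-1)) + 121 = (2247 - ¼) + 121 = 8987/4 + 121 = 9471/4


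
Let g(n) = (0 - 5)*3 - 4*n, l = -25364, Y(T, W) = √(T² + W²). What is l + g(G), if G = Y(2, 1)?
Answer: -25379 - 4*√5 ≈ -25388.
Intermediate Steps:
G = √5 (G = √(2² + 1²) = √(4 + 1) = √5 ≈ 2.2361)
g(n) = -15 - 4*n (g(n) = -5*3 - 4*n = -15 - 4*n)
l + g(G) = -25364 + (-15 - 4*√5) = -25379 - 4*√5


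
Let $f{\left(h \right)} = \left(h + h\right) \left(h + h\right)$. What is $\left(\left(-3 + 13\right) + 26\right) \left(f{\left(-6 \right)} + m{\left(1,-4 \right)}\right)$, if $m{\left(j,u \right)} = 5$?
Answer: $5364$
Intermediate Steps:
$f{\left(h \right)} = 4 h^{2}$ ($f{\left(h \right)} = 2 h 2 h = 4 h^{2}$)
$\left(\left(-3 + 13\right) + 26\right) \left(f{\left(-6 \right)} + m{\left(1,-4 \right)}\right) = \left(\left(-3 + 13\right) + 26\right) \left(4 \left(-6\right)^{2} + 5\right) = \left(10 + 26\right) \left(4 \cdot 36 + 5\right) = 36 \left(144 + 5\right) = 36 \cdot 149 = 5364$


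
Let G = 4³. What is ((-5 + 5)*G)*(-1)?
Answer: 0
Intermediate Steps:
G = 64
((-5 + 5)*G)*(-1) = ((-5 + 5)*64)*(-1) = (0*64)*(-1) = 0*(-1) = 0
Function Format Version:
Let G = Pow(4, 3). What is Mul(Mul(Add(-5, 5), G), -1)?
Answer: 0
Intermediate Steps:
G = 64
Mul(Mul(Add(-5, 5), G), -1) = Mul(Mul(Add(-5, 5), 64), -1) = Mul(Mul(0, 64), -1) = Mul(0, -1) = 0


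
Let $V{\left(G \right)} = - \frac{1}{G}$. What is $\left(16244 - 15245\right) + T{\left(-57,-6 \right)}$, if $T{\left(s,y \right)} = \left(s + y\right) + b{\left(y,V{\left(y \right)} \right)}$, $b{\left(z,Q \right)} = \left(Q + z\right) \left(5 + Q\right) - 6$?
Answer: $\frac{32395}{36} \approx 899.86$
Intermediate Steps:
$b{\left(z,Q \right)} = -6 + \left(5 + Q\right) \left(Q + z\right)$ ($b{\left(z,Q \right)} = \left(5 + Q\right) \left(Q + z\right) - 6 = -6 + \left(5 + Q\right) \left(Q + z\right)$)
$T{\left(s,y \right)} = -7 + s + \frac{1}{y^{2}} - \frac{5}{y} + 6 y$ ($T{\left(s,y \right)} = \left(s + y\right) + \left(-6 + \left(- \frac{1}{y}\right)^{2} + 5 \left(- \frac{1}{y}\right) + 5 y + - \frac{1}{y} y\right) = \left(s + y\right) - \left(7 - \frac{1}{y^{2}} - 5 y + \frac{5}{y}\right) = \left(s + y\right) + \left(-7 + \frac{1}{y^{2}} - \frac{5}{y} + 5 y\right) = -7 + s + \frac{1}{y^{2}} - \frac{5}{y} + 6 y$)
$\left(16244 - 15245\right) + T{\left(-57,-6 \right)} = \left(16244 - 15245\right) - \left(100 - \frac{5}{6} - \frac{1}{36}\right) = 999 - \frac{3569}{36} = \frac{32395}{36}$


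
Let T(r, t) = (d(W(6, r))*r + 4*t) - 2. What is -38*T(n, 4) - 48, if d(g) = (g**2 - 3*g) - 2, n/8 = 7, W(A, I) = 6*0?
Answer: 3676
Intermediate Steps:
W(A, I) = 0
n = 56 (n = 8*7 = 56)
d(g) = -2 + g**2 - 3*g
T(r, t) = -2 - 2*r + 4*t (T(r, t) = ((-2 + 0**2 - 3*0)*r + 4*t) - 2 = ((-2 + 0 + 0)*r + 4*t) - 2 = (-2*r + 4*t) - 2 = -2 - 2*r + 4*t)
-38*T(n, 4) - 48 = -38*(-2 - 2*56 + 4*4) - 48 = -38*(-2 - 112 + 16) - 48 = -38*(-98) - 48 = 3724 - 48 = 3676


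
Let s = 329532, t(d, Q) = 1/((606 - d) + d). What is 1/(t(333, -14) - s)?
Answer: -606/199696391 ≈ -3.0346e-6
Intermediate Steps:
t(d, Q) = 1/606
1/(t(333, -14) - s) = 1/(1/606 - 1*329532) = 1/(1/606 - 329532) = 1/(-199696391/606) = -606/199696391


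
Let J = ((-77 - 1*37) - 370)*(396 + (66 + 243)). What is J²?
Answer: 116431088400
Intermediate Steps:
J = -341220 (J = ((-77 - 37) - 370)*(396 + 309) = (-114 - 370)*705 = -484*705 = -341220)
J² = (-341220)² = 116431088400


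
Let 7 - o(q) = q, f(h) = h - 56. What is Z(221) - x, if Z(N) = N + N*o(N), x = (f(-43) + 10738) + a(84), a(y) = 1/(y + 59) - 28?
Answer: -8248813/143 ≈ -57684.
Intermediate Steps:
f(h) = -56 + h
o(q) = 7 - q
a(y) = -28 + 1/(59 + y) (a(y) = 1/(59 + y) - 28 = -28 + 1/(59 + y))
x = 1517374/143 (x = ((-56 - 43) + 10738) + (-1651 - 28*84)/(59 + 84) = (-99 + 10738) + (-1651 - 2352)/143 = 10639 + (1/143)*(-4003) = 10639 - 4003/143 = 1517374/143 ≈ 10611.)
Z(N) = N + N*(7 - N)
Z(221) - x = 221*(8 - 1*221) - 1*1517374/143 = 221*(8 - 221) - 1517374/143 = 221*(-213) - 1517374/143 = -47073 - 1517374/143 = -8248813/143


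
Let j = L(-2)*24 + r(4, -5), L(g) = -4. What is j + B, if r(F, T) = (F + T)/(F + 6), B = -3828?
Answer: -39241/10 ≈ -3924.1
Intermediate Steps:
r(F, T) = (F + T)/(6 + F)
j = -961/10 (j = -4*24 + (4 - 5)/(6 + 4) = -96 - 1/10 = -96 + (⅒)*(-1) = -96 - ⅒ = -961/10 ≈ -96.100)
j + B = -961/10 - 3828 = -39241/10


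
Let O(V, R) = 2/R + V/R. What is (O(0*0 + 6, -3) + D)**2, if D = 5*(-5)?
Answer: 6889/9 ≈ 765.44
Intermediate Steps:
D = -25
(O(0*0 + 6, -3) + D)**2 = ((2 + (0*0 + 6))/(-3) - 25)**2 = (-(2 + (0 + 6))/3 - 25)**2 = (-(2 + 6)/3 - 25)**2 = (-1/3*8 - 25)**2 = (-8/3 - 25)**2 = (-83/3)**2 = 6889/9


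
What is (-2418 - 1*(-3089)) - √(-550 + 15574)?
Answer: 671 - 4*√939 ≈ 548.43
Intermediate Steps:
(-2418 - 1*(-3089)) - √(-550 + 15574) = (-2418 + 3089) - √15024 = 671 - 4*√939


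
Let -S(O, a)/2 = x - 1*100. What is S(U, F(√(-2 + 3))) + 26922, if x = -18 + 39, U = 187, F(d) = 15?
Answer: 27080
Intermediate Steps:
x = 21
S(O, a) = 158 (S(O, a) = -2*(21 - 1*100) = -2*(21 - 100) = -2*(-79) = 158)
S(U, F(√(-2 + 3))) + 26922 = 158 + 26922 = 27080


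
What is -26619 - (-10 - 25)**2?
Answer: -27844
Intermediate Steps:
-26619 - (-10 - 25)**2 = -26619 - 1*(-35)**2 = -26619 - 1*1225 = -26619 - 1225 = -27844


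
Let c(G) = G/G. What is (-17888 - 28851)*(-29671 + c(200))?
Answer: 1386746130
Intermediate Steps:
c(G) = 1
(-17888 - 28851)*(-29671 + c(200)) = (-17888 - 28851)*(-29671 + 1) = -46739*(-29670) = 1386746130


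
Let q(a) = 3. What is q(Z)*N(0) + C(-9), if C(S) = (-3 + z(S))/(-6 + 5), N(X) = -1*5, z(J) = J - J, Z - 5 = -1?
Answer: -12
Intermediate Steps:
Z = 4 (Z = 5 - 1 = 4)
z(J) = 0
N(X) = -5
C(S) = 3 (C(S) = (-3 + 0)/(-6 + 5) = -3/(-1) = -3*(-1) = 3)
q(Z)*N(0) + C(-9) = 3*(-5) + 3 = -15 + 3 = -12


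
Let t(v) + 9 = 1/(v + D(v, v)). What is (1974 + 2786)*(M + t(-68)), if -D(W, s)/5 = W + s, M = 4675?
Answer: 199891510/9 ≈ 2.2210e+7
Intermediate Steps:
D(W, s) = -5*W - 5*s (D(W, s) = -5*(W + s) = -5*W - 5*s)
t(v) = -9 - 1/(9*v) (t(v) = -9 + 1/(v + (-5*v - 5*v)) = -9 + 1/(v - 10*v) = -9 + 1/(-9*v) = -9 - 1/(9*v))
(1974 + 2786)*(M + t(-68)) = (1974 + 2786)*(4675 + (-9 - ⅑/(-68))) = 4760*(4675 + (-9 - ⅑*(-1/68))) = 4760*(4675 + (-9 + 1/612)) = 4760*(4675 - 5507/612) = 4760*(2855593/612) = 199891510/9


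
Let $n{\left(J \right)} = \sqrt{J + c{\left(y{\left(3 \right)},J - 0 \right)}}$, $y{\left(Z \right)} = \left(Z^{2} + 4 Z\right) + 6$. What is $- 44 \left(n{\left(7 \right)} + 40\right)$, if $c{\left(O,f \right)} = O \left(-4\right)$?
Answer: $-1760 - 44 i \sqrt{101} \approx -1760.0 - 442.19 i$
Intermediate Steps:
$y{\left(Z \right)} = 6 + Z^{2} + 4 Z$
$c{\left(O,f \right)} = - 4 O$
$n{\left(J \right)} = \sqrt{-108 + J}$ ($n{\left(J \right)} = \sqrt{J - 4 \left(6 + 3^{2} + 4 \cdot 3\right)} = \sqrt{J - 4 \left(6 + 9 + 12\right)} = \sqrt{J - 108} = \sqrt{-108 + J}$)
$- 44 \left(n{\left(7 \right)} + 40\right) = - 44 \left(\sqrt{-108 + 7} + 40\right) = - 44 \left(\sqrt{-101} + 40\right) = - 44 \left(i \sqrt{101} + 40\right) = - 44 \left(40 + i \sqrt{101}\right) = -1760 - 44 i \sqrt{101}$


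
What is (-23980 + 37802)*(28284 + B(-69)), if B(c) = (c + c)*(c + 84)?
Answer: 362329908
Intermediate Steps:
B(c) = 2*c*(84 + c) (B(c) = (2*c)*(84 + c) = 2*c*(84 + c))
(-23980 + 37802)*(28284 + B(-69)) = (-23980 + 37802)*(28284 + 2*(-69)*(84 - 69)) = 13822*(28284 + 2*(-69)*15) = 13822*(28284 - 2070) = 13822*26214 = 362329908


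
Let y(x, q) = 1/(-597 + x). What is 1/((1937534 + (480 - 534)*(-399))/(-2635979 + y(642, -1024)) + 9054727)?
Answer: 59309527/537031531404829 ≈ 1.1044e-7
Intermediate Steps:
1/((1937534 + (480 - 534)*(-399))/(-2635979 + y(642, -1024)) + 9054727) = 1/((1937534 + (480 - 534)*(-399))/(-2635979 + 1/(-597 + 642)) + 9054727) = 1/((1937534 - 54*(-399))/(-2635979 + 1/45) + 9054727) = 1/((1937534 + 21546)/(-2635979 + 1/45) + 9054727) = 1/(1959080/(-118619054/45) + 9054727) = 1/(1959080*(-45/118619054) + 9054727) = 1/(-44079300/59309527 + 9054727) = 1/(537031531404829/59309527) = 59309527/537031531404829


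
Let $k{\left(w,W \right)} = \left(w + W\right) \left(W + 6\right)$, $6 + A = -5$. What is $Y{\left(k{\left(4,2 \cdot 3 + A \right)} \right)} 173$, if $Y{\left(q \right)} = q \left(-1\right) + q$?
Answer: $0$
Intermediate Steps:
$A = -11$ ($A = -6 - 5 = -11$)
$k{\left(w,W \right)} = \left(6 + W\right) \left(W + w\right)$ ($k{\left(w,W \right)} = \left(W + w\right) \left(6 + W\right) = \left(6 + W\right) \left(W + w\right)$)
$Y{\left(q \right)} = 0$ ($Y{\left(q \right)} = - q + q = 0$)
$Y{\left(k{\left(4,2 \cdot 3 + A \right)} \right)} 173 = 0 \cdot 173 = 0$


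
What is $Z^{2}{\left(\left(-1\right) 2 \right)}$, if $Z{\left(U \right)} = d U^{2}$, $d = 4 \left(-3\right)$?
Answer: $2304$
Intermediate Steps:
$d = -12$
$Z{\left(U \right)} = - 12 U^{2}$
$Z^{2}{\left(\left(-1\right) 2 \right)} = \left(- 12 \left(\left(-1\right) 2\right)^{2}\right)^{2} = \left(- 12 \left(-2\right)^{2}\right)^{2} = \left(\left(-12\right) 4\right)^{2} = \left(-48\right)^{2} = 2304$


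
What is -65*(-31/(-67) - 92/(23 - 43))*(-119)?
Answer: 2623712/67 ≈ 39160.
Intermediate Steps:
-65*(-31/(-67) - 92/(23 - 43))*(-119) = -65*(-31*(-1/67) - 92/(-20))*(-119) = -65*(31/67 - 92*(-1/20))*(-119) = -65*(31/67 + 23/5)*(-119) = -65*1696/335*(-119) = -22048/67*(-119) = 2623712/67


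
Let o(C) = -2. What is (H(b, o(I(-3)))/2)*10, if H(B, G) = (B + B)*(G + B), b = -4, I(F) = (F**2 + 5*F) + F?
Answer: 240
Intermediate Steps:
I(F) = F**2 + 6*F
H(B, G) = 2*B*(B + G) (H(B, G) = (2*B)*(B + G) = 2*B*(B + G))
(H(b, o(I(-3)))/2)*10 = ((2*(-4)*(-4 - 2))/2)*10 = ((2*(-4)*(-6))/2)*10 = ((1/2)*48)*10 = 24*10 = 240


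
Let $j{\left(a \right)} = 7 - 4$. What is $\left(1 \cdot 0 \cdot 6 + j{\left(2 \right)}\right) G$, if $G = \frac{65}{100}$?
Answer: $\frac{39}{20} \approx 1.95$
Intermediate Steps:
$j{\left(a \right)} = 3$ ($j{\left(a \right)} = 7 - 4 = 3$)
$G = \frac{13}{20}$ ($G = 65 \cdot \frac{1}{100} = \frac{13}{20} \approx 0.65$)
$\left(1 \cdot 0 \cdot 6 + j{\left(2 \right)}\right) G = \left(1 \cdot 0 \cdot 6 + 3\right) \frac{13}{20} = \left(0 \cdot 6 + 3\right) \frac{13}{20} = \left(0 + 3\right) \frac{13}{20} = 3 \cdot \frac{13}{20} = \frac{39}{20}$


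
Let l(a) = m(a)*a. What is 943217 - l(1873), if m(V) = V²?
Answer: -6569782400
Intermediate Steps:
l(a) = a³ (l(a) = a²*a = a³)
943217 - l(1873) = 943217 - 1*1873³ = 943217 - 1*6570725617 = 943217 - 6570725617 = -6569782400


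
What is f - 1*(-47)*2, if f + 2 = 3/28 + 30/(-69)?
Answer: 59037/644 ≈ 91.672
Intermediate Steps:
f = -1499/644 (f = -2 + (3/28 + 30/(-69)) = -2 + (3*(1/28) + 30*(-1/69)) = -2 + (3/28 - 10/23) = -2 - 211/644 = -1499/644 ≈ -2.3276)
f - 1*(-47)*2 = -1499/644 - 1*(-47)*2 = -1499/644 + 47*2 = -1499/644 + 94 = 59037/644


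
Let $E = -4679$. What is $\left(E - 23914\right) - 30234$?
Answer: $-58827$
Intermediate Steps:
$\left(E - 23914\right) - 30234 = \left(-4679 - 23914\right) - 30234 = -28593 - 30234 = -58827$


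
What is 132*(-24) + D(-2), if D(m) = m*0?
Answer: -3168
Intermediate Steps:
D(m) = 0
132*(-24) + D(-2) = 132*(-24) + 0 = -3168 + 0 = -3168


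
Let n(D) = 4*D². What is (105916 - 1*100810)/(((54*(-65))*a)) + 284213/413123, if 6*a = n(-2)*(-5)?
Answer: 2568429073/3222359400 ≈ 0.79706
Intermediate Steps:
a = -40/3 (a = ((4*(-2)²)*(-5))/6 = ((4*4)*(-5))/6 = (16*(-5))/6 = (⅙)*(-80) = -40/3 ≈ -13.333)
(105916 - 1*100810)/(((54*(-65))*a)) + 284213/413123 = (105916 - 1*100810)/(((54*(-65))*(-40/3))) + 284213/413123 = (105916 - 100810)/((-3510*(-40/3))) + 284213*(1/413123) = 5106/46800 + 284213/413123 = 5106*(1/46800) + 284213/413123 = 851/7800 + 284213/413123 = 2568429073/3222359400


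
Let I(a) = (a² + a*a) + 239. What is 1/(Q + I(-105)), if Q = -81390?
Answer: -1/59101 ≈ -1.6920e-5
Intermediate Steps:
I(a) = 239 + 2*a² (I(a) = (a² + a²) + 239 = 2*a² + 239 = 239 + 2*a²)
1/(Q + I(-105)) = 1/(-81390 + (239 + 2*(-105)²)) = 1/(-81390 + (239 + 2*11025)) = 1/(-81390 + (239 + 22050)) = 1/(-81390 + 22289) = 1/(-59101) = -1/59101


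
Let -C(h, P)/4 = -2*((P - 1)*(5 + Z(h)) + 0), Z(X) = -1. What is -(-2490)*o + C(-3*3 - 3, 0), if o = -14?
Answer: -34892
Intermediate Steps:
C(h, P) = -32 + 32*P (C(h, P) = -(-8)*((P - 1)*(5 - 1) + 0) = -(-8)*((-1 + P)*4 + 0) = -(-8)*((-4 + 4*P) + 0) = -(-8)*(-4 + 4*P) = -4*(8 - 8*P) = -32 + 32*P)
-(-2490)*o + C(-3*3 - 3, 0) = -(-2490)*(-14) + (-32 + 32*0) = -166*210 + (-32 + 0) = -34860 - 32 = -34892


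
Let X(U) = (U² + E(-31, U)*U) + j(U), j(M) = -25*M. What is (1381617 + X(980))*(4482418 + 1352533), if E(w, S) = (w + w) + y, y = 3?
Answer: 13185221269847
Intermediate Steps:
E(w, S) = 3 + 2*w (E(w, S) = (w + w) + 3 = 2*w + 3 = 3 + 2*w)
X(U) = U² - 84*U (X(U) = (U² + (3 + 2*(-31))*U) - 25*U = (U² + (3 - 62)*U) - 25*U = (U² - 59*U) - 25*U = U² - 84*U)
(1381617 + X(980))*(4482418 + 1352533) = (1381617 + 980*(-84 + 980))*(4482418 + 1352533) = (1381617 + 980*896)*5834951 = (1381617 + 878080)*5834951 = 2259697*5834951 = 13185221269847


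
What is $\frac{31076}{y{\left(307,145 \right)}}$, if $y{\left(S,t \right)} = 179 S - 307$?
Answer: $\frac{15538}{27323} \approx 0.56868$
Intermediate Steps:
$y{\left(S,t \right)} = -307 + 179 S$
$\frac{31076}{y{\left(307,145 \right)}} = \frac{31076}{-307 + 179 \cdot 307} = \frac{31076}{-307 + 54953} = \frac{31076}{54646} = 31076 \cdot \frac{1}{54646} = \frac{15538}{27323}$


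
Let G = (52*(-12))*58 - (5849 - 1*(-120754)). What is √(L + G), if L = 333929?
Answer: √171134 ≈ 413.68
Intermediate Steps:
G = -162795 (G = -624*58 - (5849 + 120754) = -36192 - 1*126603 = -36192 - 126603 = -162795)
√(L + G) = √(333929 - 162795) = √171134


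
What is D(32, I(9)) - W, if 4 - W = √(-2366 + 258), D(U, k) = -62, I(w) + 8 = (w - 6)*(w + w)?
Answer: -66 + 2*I*√527 ≈ -66.0 + 45.913*I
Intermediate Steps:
I(w) = -8 + 2*w*(-6 + w) (I(w) = -8 + (w - 6)*(w + w) = -8 + (-6 + w)*(2*w) = -8 + 2*w*(-6 + w))
W = 4 - 2*I*√527 (W = 4 - √(-2366 + 258) = 4 - √(-2108) = 4 - 2*I*√527 ≈ 4.0 - 45.913*I)
D(32, I(9)) - W = -62 - (4 - 2*I*√527) = -62 + (-4 + 2*I*√527) = -66 + 2*I*√527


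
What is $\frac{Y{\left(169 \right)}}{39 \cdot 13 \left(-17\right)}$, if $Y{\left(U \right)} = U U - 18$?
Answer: $- \frac{1679}{507} \approx -3.3116$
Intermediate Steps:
$Y{\left(U \right)} = -18 + U^{2}$ ($Y{\left(U \right)} = U^{2} - 18 = -18 + U^{2}$)
$\frac{Y{\left(169 \right)}}{39 \cdot 13 \left(-17\right)} = \frac{-18 + 169^{2}}{39 \cdot 13 \left(-17\right)} = \frac{-18 + 28561}{507 \left(-17\right)} = \frac{28543}{-8619} = 28543 \left(- \frac{1}{8619}\right) = - \frac{1679}{507}$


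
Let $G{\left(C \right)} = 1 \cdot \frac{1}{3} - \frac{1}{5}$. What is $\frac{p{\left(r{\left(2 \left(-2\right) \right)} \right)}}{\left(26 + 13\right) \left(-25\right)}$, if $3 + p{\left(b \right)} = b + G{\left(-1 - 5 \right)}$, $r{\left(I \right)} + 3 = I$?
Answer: $\frac{148}{14625} \approx 0.01012$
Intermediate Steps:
$G{\left(C \right)} = \frac{2}{15}$ ($G{\left(C \right)} = 1 \cdot \frac{1}{3} - \frac{1}{5} = \frac{1}{3} - \frac{1}{5} = \frac{2}{15}$)
$r{\left(I \right)} = -3 + I$
$p{\left(b \right)} = - \frac{43}{15} + b$ ($p{\left(b \right)} = -3 + \left(b + \frac{2}{15}\right) = -3 + \left(\frac{2}{15} + b\right) = - \frac{43}{15} + b$)
$\frac{p{\left(r{\left(2 \left(-2\right) \right)} \right)}}{\left(26 + 13\right) \left(-25\right)} = \frac{- \frac{43}{15} + \left(-3 + 2 \left(-2\right)\right)}{\left(26 + 13\right) \left(-25\right)} = \frac{- \frac{43}{15} - 7}{39 \left(-25\right)} = \frac{- \frac{43}{15} - 7}{-975} = \left(- \frac{148}{15}\right) \left(- \frac{1}{975}\right) = \frac{148}{14625}$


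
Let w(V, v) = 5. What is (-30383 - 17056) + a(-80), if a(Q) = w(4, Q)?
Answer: -47434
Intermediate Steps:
a(Q) = 5
(-30383 - 17056) + a(-80) = (-30383 - 17056) + 5 = -47439 + 5 = -47434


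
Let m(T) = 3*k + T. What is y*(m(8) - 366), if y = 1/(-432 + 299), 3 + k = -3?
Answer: 376/133 ≈ 2.8271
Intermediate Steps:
k = -6 (k = -3 - 3 = -6)
y = -1/133 (y = 1/(-133) = -1/133 ≈ -0.0075188)
m(T) = -18 + T (m(T) = 3*(-6) + T = -18 + T)
y*(m(8) - 366) = -((-18 + 8) - 366)/133 = -(-10 - 366)/133 = -1/133*(-376) = 376/133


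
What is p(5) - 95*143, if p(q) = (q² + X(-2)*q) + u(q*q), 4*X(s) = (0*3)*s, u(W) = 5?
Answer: -13555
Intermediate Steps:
X(s) = 0 (X(s) = ((0*3)*s)/4 = (0*s)/4 = (¼)*0 = 0)
p(q) = 5 + q² (p(q) = (q² + 0*q) + 5 = (q² + 0) + 5 = q² + 5 = 5 + q²)
p(5) - 95*143 = (5 + 5²) - 95*143 = (5 + 25) - 13585 = 30 - 13585 = -13555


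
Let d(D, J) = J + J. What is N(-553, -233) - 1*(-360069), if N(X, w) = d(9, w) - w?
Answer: 359836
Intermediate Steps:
d(D, J) = 2*J
N(X, w) = w (N(X, w) = 2*w - w = w)
N(-553, -233) - 1*(-360069) = -233 - 1*(-360069) = -233 + 360069 = 359836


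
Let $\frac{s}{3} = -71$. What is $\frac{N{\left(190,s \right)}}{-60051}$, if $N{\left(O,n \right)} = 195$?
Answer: $- \frac{65}{20017} \approx -0.0032472$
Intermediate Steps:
$s = -213$ ($s = 3 \left(-71\right) = -213$)
$\frac{N{\left(190,s \right)}}{-60051} = \frac{195}{-60051} = 195 \left(- \frac{1}{60051}\right) = - \frac{65}{20017}$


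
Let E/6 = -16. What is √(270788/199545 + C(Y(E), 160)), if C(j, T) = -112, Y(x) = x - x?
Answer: 2*I*√1101401198835/199545 ≈ 10.519*I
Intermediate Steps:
E = -96 (E = 6*(-16) = -96)
Y(x) = 0
√(270788/199545 + C(Y(E), 160)) = √(270788/199545 - 112) = √(-22078252/199545) = 2*I*√1101401198835/199545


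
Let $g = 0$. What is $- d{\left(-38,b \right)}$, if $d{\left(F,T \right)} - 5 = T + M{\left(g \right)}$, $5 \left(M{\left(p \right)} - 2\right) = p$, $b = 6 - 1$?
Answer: $-12$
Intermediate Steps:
$b = 5$ ($b = 6 - 1 = 5$)
$M{\left(p \right)} = 2 + \frac{p}{5}$
$d{\left(F,T \right)} = 7 + T$ ($d{\left(F,T \right)} = 5 + \left(T + \left(2 + \frac{1}{5} \cdot 0\right)\right) = 5 + \left(T + \left(2 + 0\right)\right) = 5 + \left(T + 2\right) = 5 + \left(2 + T\right) = 7 + T$)
$- d{\left(-38,b \right)} = - (7 + 5) = \left(-1\right) 12 = -12$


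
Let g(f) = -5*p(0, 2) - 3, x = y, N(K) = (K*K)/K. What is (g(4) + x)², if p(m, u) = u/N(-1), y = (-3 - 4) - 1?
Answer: 1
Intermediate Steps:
y = -8 (y = -7 - 1 = -8)
N(K) = K (N(K) = K²/K = K)
x = -8
p(m, u) = -u (p(m, u) = u/(-1) = u*(-1) = -u)
g(f) = 7 (g(f) = -(-5)*2 - 3 = -5*(-2) - 3 = 10 - 3 = 7)
(g(4) + x)² = (7 - 8)² = (-1)² = 1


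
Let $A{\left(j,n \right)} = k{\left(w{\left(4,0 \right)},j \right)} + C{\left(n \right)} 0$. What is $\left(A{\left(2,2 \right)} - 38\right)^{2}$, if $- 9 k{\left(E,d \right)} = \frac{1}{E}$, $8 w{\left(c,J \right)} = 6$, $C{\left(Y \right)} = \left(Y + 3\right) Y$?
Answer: $\frac{1060900}{729} \approx 1455.3$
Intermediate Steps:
$C{\left(Y \right)} = Y \left(3 + Y\right)$ ($C{\left(Y \right)} = \left(3 + Y\right) Y = Y \left(3 + Y\right)$)
$w{\left(c,J \right)} = \frac{3}{4}$ ($w{\left(c,J \right)} = \frac{1}{8} \cdot 6 = \frac{3}{4}$)
$k{\left(E,d \right)} = - \frac{1}{9 E}$
$A{\left(j,n \right)} = - \frac{4}{27}$ ($A{\left(j,n \right)} = - \frac{1}{9 \cdot \frac{3}{4}} + n \left(3 + n\right) 0 = \left(- \frac{1}{9}\right) \frac{4}{3} + 0 = - \frac{4}{27} + 0 = - \frac{4}{27}$)
$\left(A{\left(2,2 \right)} - 38\right)^{2} = \left(- \frac{4}{27} - 38\right)^{2} = \left(- \frac{1030}{27}\right)^{2} = \frac{1060900}{729}$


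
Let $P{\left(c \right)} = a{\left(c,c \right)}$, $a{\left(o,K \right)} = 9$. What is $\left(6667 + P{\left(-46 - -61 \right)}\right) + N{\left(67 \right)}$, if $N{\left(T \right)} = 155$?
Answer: $6831$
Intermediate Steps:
$P{\left(c \right)} = 9$
$\left(6667 + P{\left(-46 - -61 \right)}\right) + N{\left(67 \right)} = \left(6667 + 9\right) + 155 = 6676 + 155 = 6831$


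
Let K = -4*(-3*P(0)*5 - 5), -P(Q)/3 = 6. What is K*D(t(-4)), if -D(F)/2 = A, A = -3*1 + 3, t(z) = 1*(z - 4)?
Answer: 0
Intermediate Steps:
P(Q) = -18 (P(Q) = -3*6 = -18)
t(z) = -4 + z (t(z) = 1*(-4 + z) = -4 + z)
A = 0 (A = -3 + 3 = 0)
D(F) = 0 (D(F) = -2*0 = 0)
K = -1060 (K = -4*(-3*(-18)*5 - 5) = -4*(54*5 - 5) = -4*(270 - 5) = -4*265 = -1060)
K*D(t(-4)) = -1060*0 = 0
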